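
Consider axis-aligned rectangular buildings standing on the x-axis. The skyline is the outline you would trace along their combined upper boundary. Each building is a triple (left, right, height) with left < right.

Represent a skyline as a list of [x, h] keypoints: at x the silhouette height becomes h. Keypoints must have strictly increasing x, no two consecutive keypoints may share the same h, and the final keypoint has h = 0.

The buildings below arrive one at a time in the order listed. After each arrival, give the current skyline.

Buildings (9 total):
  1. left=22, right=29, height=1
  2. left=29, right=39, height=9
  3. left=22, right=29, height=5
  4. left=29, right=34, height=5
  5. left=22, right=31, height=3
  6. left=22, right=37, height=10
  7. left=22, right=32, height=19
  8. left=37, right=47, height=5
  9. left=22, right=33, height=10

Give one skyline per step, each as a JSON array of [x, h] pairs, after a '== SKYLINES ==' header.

== SKYLINES ==
[[22,1],[29,0]]
[[22,1],[29,9],[39,0]]
[[22,5],[29,9],[39,0]]
[[22,5],[29,9],[39,0]]
[[22,5],[29,9],[39,0]]
[[22,10],[37,9],[39,0]]
[[22,19],[32,10],[37,9],[39,0]]
[[22,19],[32,10],[37,9],[39,5],[47,0]]
[[22,19],[32,10],[37,9],[39,5],[47,0]]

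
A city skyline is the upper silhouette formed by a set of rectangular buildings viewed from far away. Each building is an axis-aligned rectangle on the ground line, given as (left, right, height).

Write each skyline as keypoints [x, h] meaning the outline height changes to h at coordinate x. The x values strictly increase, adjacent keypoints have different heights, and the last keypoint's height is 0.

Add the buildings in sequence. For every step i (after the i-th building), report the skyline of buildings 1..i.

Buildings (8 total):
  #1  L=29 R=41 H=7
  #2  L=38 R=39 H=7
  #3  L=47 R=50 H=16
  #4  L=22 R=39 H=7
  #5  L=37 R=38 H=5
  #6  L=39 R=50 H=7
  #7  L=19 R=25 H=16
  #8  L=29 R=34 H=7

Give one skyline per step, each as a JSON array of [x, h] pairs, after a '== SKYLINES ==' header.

== SKYLINES ==
[[29,7],[41,0]]
[[29,7],[41,0]]
[[29,7],[41,0],[47,16],[50,0]]
[[22,7],[41,0],[47,16],[50,0]]
[[22,7],[41,0],[47,16],[50,0]]
[[22,7],[47,16],[50,0]]
[[19,16],[25,7],[47,16],[50,0]]
[[19,16],[25,7],[47,16],[50,0]]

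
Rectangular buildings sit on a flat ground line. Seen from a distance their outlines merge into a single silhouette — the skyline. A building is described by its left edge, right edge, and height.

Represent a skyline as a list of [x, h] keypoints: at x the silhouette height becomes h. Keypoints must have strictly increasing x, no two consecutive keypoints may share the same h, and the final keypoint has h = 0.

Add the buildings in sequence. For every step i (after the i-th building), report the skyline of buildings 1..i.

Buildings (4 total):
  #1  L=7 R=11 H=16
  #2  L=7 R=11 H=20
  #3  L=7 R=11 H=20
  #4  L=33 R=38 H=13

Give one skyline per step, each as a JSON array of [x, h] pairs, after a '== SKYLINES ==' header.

== SKYLINES ==
[[7,16],[11,0]]
[[7,20],[11,0]]
[[7,20],[11,0]]
[[7,20],[11,0],[33,13],[38,0]]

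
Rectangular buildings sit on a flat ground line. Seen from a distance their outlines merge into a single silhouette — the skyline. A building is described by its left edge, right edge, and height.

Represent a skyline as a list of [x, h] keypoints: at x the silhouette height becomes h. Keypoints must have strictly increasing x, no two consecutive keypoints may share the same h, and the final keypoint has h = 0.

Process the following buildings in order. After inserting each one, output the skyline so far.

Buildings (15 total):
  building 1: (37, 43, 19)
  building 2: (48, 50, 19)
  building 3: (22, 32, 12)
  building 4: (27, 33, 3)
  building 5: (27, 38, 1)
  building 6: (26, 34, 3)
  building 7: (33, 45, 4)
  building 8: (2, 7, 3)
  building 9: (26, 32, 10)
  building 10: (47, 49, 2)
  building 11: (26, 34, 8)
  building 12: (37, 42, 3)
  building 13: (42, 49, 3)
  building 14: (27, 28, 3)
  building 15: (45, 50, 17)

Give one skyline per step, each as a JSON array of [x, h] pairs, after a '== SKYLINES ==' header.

== SKYLINES ==
[[37,19],[43,0]]
[[37,19],[43,0],[48,19],[50,0]]
[[22,12],[32,0],[37,19],[43,0],[48,19],[50,0]]
[[22,12],[32,3],[33,0],[37,19],[43,0],[48,19],[50,0]]
[[22,12],[32,3],[33,1],[37,19],[43,0],[48,19],[50,0]]
[[22,12],[32,3],[34,1],[37,19],[43,0],[48,19],[50,0]]
[[22,12],[32,3],[33,4],[37,19],[43,4],[45,0],[48,19],[50,0]]
[[2,3],[7,0],[22,12],[32,3],[33,4],[37,19],[43,4],[45,0],[48,19],[50,0]]
[[2,3],[7,0],[22,12],[32,3],[33,4],[37,19],[43,4],[45,0],[48,19],[50,0]]
[[2,3],[7,0],[22,12],[32,3],[33,4],[37,19],[43,4],[45,0],[47,2],[48,19],[50,0]]
[[2,3],[7,0],[22,12],[32,8],[34,4],[37,19],[43,4],[45,0],[47,2],[48,19],[50,0]]
[[2,3],[7,0],[22,12],[32,8],[34,4],[37,19],[43,4],[45,0],[47,2],[48,19],[50,0]]
[[2,3],[7,0],[22,12],[32,8],[34,4],[37,19],[43,4],[45,3],[48,19],[50,0]]
[[2,3],[7,0],[22,12],[32,8],[34,4],[37,19],[43,4],[45,3],[48,19],[50,0]]
[[2,3],[7,0],[22,12],[32,8],[34,4],[37,19],[43,4],[45,17],[48,19],[50,0]]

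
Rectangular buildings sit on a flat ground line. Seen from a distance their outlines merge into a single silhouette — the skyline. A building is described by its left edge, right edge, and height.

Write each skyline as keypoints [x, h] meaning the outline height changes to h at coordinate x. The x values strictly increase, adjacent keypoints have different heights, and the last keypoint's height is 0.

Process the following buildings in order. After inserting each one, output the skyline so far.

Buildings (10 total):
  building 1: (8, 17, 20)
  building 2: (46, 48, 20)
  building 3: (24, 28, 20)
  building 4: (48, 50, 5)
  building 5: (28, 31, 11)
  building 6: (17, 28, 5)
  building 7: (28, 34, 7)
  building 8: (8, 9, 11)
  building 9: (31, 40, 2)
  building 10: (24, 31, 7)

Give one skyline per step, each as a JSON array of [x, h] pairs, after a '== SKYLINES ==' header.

== SKYLINES ==
[[8,20],[17,0]]
[[8,20],[17,0],[46,20],[48,0]]
[[8,20],[17,0],[24,20],[28,0],[46,20],[48,0]]
[[8,20],[17,0],[24,20],[28,0],[46,20],[48,5],[50,0]]
[[8,20],[17,0],[24,20],[28,11],[31,0],[46,20],[48,5],[50,0]]
[[8,20],[17,5],[24,20],[28,11],[31,0],[46,20],[48,5],[50,0]]
[[8,20],[17,5],[24,20],[28,11],[31,7],[34,0],[46,20],[48,5],[50,0]]
[[8,20],[17,5],[24,20],[28,11],[31,7],[34,0],[46,20],[48,5],[50,0]]
[[8,20],[17,5],[24,20],[28,11],[31,7],[34,2],[40,0],[46,20],[48,5],[50,0]]
[[8,20],[17,5],[24,20],[28,11],[31,7],[34,2],[40,0],[46,20],[48,5],[50,0]]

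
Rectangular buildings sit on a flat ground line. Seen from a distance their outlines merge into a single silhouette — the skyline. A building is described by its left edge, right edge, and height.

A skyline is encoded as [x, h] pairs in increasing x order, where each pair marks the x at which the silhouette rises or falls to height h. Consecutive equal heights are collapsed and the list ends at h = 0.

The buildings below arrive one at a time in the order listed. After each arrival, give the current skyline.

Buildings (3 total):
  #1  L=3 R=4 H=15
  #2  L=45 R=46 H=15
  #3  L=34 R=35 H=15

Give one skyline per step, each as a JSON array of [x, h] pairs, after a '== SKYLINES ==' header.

== SKYLINES ==
[[3,15],[4,0]]
[[3,15],[4,0],[45,15],[46,0]]
[[3,15],[4,0],[34,15],[35,0],[45,15],[46,0]]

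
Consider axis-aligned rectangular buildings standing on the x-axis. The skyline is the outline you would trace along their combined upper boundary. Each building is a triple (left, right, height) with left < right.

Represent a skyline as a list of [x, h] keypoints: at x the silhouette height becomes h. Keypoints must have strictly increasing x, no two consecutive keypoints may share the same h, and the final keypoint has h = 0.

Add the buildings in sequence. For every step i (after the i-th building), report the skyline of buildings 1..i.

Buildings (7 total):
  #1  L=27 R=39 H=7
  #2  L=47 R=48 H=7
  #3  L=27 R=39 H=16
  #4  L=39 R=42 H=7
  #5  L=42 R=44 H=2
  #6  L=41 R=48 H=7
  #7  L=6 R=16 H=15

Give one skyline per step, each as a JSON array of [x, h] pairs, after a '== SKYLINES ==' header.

== SKYLINES ==
[[27,7],[39,0]]
[[27,7],[39,0],[47,7],[48,0]]
[[27,16],[39,0],[47,7],[48,0]]
[[27,16],[39,7],[42,0],[47,7],[48,0]]
[[27,16],[39,7],[42,2],[44,0],[47,7],[48,0]]
[[27,16],[39,7],[48,0]]
[[6,15],[16,0],[27,16],[39,7],[48,0]]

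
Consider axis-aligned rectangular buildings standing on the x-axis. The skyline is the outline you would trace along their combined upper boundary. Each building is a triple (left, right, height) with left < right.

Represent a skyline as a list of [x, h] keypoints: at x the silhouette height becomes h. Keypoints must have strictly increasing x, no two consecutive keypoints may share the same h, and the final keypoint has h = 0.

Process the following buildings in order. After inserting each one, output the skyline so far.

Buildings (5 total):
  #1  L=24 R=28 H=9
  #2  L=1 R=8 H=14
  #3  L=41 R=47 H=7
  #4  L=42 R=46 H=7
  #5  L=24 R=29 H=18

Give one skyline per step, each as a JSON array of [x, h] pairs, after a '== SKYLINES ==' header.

== SKYLINES ==
[[24,9],[28,0]]
[[1,14],[8,0],[24,9],[28,0]]
[[1,14],[8,0],[24,9],[28,0],[41,7],[47,0]]
[[1,14],[8,0],[24,9],[28,0],[41,7],[47,0]]
[[1,14],[8,0],[24,18],[29,0],[41,7],[47,0]]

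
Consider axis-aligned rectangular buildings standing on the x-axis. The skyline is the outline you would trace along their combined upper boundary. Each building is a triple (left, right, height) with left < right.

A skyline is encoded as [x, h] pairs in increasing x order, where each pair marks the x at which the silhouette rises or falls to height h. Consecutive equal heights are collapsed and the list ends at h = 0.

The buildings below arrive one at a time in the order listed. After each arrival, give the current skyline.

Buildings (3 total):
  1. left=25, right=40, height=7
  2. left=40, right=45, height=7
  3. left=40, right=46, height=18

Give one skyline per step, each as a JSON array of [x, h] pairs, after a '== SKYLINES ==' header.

== SKYLINES ==
[[25,7],[40,0]]
[[25,7],[45,0]]
[[25,7],[40,18],[46,0]]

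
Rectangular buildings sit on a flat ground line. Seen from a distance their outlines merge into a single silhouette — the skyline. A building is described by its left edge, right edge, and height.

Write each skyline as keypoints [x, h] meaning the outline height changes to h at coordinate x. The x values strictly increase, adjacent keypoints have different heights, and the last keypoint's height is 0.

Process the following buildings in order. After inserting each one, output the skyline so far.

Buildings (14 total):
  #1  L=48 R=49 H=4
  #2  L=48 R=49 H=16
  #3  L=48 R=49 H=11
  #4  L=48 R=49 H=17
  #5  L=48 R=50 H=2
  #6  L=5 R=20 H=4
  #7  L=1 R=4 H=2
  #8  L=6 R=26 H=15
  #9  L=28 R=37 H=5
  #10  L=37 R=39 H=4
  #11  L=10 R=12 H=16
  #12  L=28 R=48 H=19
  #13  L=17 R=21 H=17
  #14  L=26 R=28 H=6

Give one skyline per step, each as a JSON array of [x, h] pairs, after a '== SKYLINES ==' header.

== SKYLINES ==
[[48,4],[49,0]]
[[48,16],[49,0]]
[[48,16],[49,0]]
[[48,17],[49,0]]
[[48,17],[49,2],[50,0]]
[[5,4],[20,0],[48,17],[49,2],[50,0]]
[[1,2],[4,0],[5,4],[20,0],[48,17],[49,2],[50,0]]
[[1,2],[4,0],[5,4],[6,15],[26,0],[48,17],[49,2],[50,0]]
[[1,2],[4,0],[5,4],[6,15],[26,0],[28,5],[37,0],[48,17],[49,2],[50,0]]
[[1,2],[4,0],[5,4],[6,15],[26,0],[28,5],[37,4],[39,0],[48,17],[49,2],[50,0]]
[[1,2],[4,0],[5,4],[6,15],[10,16],[12,15],[26,0],[28,5],[37,4],[39,0],[48,17],[49,2],[50,0]]
[[1,2],[4,0],[5,4],[6,15],[10,16],[12,15],[26,0],[28,19],[48,17],[49,2],[50,0]]
[[1,2],[4,0],[5,4],[6,15],[10,16],[12,15],[17,17],[21,15],[26,0],[28,19],[48,17],[49,2],[50,0]]
[[1,2],[4,0],[5,4],[6,15],[10,16],[12,15],[17,17],[21,15],[26,6],[28,19],[48,17],[49,2],[50,0]]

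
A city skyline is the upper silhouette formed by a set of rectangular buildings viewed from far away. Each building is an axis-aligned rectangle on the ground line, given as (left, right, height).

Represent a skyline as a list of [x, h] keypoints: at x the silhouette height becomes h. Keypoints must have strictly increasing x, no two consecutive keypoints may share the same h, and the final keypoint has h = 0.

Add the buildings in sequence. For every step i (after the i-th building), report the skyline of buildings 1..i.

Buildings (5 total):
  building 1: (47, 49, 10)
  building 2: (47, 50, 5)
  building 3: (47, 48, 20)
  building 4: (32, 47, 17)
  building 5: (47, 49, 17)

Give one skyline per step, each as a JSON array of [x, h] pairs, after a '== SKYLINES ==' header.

== SKYLINES ==
[[47,10],[49,0]]
[[47,10],[49,5],[50,0]]
[[47,20],[48,10],[49,5],[50,0]]
[[32,17],[47,20],[48,10],[49,5],[50,0]]
[[32,17],[47,20],[48,17],[49,5],[50,0]]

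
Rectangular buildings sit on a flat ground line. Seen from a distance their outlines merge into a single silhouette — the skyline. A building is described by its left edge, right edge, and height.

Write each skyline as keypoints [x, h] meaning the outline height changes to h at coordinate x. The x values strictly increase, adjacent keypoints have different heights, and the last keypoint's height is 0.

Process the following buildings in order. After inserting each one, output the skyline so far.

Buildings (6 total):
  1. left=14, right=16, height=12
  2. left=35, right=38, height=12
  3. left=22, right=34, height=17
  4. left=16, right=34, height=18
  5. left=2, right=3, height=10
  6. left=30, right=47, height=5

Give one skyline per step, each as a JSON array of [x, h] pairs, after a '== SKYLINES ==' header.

== SKYLINES ==
[[14,12],[16,0]]
[[14,12],[16,0],[35,12],[38,0]]
[[14,12],[16,0],[22,17],[34,0],[35,12],[38,0]]
[[14,12],[16,18],[34,0],[35,12],[38,0]]
[[2,10],[3,0],[14,12],[16,18],[34,0],[35,12],[38,0]]
[[2,10],[3,0],[14,12],[16,18],[34,5],[35,12],[38,5],[47,0]]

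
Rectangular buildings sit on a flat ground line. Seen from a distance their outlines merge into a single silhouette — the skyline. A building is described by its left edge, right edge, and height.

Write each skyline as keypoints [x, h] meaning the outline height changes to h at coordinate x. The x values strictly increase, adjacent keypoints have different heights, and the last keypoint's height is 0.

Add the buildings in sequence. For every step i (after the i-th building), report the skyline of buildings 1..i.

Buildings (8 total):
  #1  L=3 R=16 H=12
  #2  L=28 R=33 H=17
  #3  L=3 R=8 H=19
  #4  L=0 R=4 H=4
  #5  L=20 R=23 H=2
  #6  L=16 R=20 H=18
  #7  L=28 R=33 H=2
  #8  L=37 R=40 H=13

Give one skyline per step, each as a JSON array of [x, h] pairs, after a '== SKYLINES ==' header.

== SKYLINES ==
[[3,12],[16,0]]
[[3,12],[16,0],[28,17],[33,0]]
[[3,19],[8,12],[16,0],[28,17],[33,0]]
[[0,4],[3,19],[8,12],[16,0],[28,17],[33,0]]
[[0,4],[3,19],[8,12],[16,0],[20,2],[23,0],[28,17],[33,0]]
[[0,4],[3,19],[8,12],[16,18],[20,2],[23,0],[28,17],[33,0]]
[[0,4],[3,19],[8,12],[16,18],[20,2],[23,0],[28,17],[33,0]]
[[0,4],[3,19],[8,12],[16,18],[20,2],[23,0],[28,17],[33,0],[37,13],[40,0]]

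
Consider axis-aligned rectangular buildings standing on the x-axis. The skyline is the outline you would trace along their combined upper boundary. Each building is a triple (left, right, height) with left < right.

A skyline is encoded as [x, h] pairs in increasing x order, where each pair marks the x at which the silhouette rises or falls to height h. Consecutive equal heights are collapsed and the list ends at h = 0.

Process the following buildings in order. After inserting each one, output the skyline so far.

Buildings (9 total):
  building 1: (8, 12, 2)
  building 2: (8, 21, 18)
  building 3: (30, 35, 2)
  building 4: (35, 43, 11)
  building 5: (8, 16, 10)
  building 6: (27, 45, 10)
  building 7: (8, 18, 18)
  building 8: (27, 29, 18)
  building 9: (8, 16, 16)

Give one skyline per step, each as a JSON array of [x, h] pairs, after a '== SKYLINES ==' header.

== SKYLINES ==
[[8,2],[12,0]]
[[8,18],[21,0]]
[[8,18],[21,0],[30,2],[35,0]]
[[8,18],[21,0],[30,2],[35,11],[43,0]]
[[8,18],[21,0],[30,2],[35,11],[43,0]]
[[8,18],[21,0],[27,10],[35,11],[43,10],[45,0]]
[[8,18],[21,0],[27,10],[35,11],[43,10],[45,0]]
[[8,18],[21,0],[27,18],[29,10],[35,11],[43,10],[45,0]]
[[8,18],[21,0],[27,18],[29,10],[35,11],[43,10],[45,0]]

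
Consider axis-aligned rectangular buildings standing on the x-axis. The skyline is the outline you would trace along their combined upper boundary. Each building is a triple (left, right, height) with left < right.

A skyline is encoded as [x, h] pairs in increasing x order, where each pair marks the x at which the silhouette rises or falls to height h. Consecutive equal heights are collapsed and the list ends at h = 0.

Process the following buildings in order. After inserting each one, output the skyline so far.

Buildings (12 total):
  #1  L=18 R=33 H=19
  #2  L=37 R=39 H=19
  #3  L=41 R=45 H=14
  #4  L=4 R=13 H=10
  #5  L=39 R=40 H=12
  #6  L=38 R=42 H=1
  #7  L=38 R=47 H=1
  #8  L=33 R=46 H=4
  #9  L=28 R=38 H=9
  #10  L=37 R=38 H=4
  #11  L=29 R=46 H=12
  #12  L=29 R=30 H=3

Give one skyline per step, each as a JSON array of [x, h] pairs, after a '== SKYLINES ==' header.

== SKYLINES ==
[[18,19],[33,0]]
[[18,19],[33,0],[37,19],[39,0]]
[[18,19],[33,0],[37,19],[39,0],[41,14],[45,0]]
[[4,10],[13,0],[18,19],[33,0],[37,19],[39,0],[41,14],[45,0]]
[[4,10],[13,0],[18,19],[33,0],[37,19],[39,12],[40,0],[41,14],[45,0]]
[[4,10],[13,0],[18,19],[33,0],[37,19],[39,12],[40,1],[41,14],[45,0]]
[[4,10],[13,0],[18,19],[33,0],[37,19],[39,12],[40,1],[41,14],[45,1],[47,0]]
[[4,10],[13,0],[18,19],[33,4],[37,19],[39,12],[40,4],[41,14],[45,4],[46,1],[47,0]]
[[4,10],[13,0],[18,19],[33,9],[37,19],[39,12],[40,4],[41,14],[45,4],[46,1],[47,0]]
[[4,10],[13,0],[18,19],[33,9],[37,19],[39,12],[40,4],[41,14],[45,4],[46,1],[47,0]]
[[4,10],[13,0],[18,19],[33,12],[37,19],[39,12],[41,14],[45,12],[46,1],[47,0]]
[[4,10],[13,0],[18,19],[33,12],[37,19],[39,12],[41,14],[45,12],[46,1],[47,0]]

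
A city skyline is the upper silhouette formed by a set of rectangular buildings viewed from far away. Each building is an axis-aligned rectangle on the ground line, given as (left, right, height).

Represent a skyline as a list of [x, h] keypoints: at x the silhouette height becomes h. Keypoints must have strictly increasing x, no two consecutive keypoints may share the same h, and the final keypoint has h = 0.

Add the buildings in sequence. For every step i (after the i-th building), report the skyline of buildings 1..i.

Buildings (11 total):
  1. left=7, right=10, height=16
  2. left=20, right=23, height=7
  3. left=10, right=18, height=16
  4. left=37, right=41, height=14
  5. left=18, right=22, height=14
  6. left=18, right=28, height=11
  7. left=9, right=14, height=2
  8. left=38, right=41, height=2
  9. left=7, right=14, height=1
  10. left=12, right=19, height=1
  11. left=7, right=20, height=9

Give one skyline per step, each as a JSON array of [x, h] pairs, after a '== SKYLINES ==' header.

== SKYLINES ==
[[7,16],[10,0]]
[[7,16],[10,0],[20,7],[23,0]]
[[7,16],[18,0],[20,7],[23,0]]
[[7,16],[18,0],[20,7],[23,0],[37,14],[41,0]]
[[7,16],[18,14],[22,7],[23,0],[37,14],[41,0]]
[[7,16],[18,14],[22,11],[28,0],[37,14],[41,0]]
[[7,16],[18,14],[22,11],[28,0],[37,14],[41,0]]
[[7,16],[18,14],[22,11],[28,0],[37,14],[41,0]]
[[7,16],[18,14],[22,11],[28,0],[37,14],[41,0]]
[[7,16],[18,14],[22,11],[28,0],[37,14],[41,0]]
[[7,16],[18,14],[22,11],[28,0],[37,14],[41,0]]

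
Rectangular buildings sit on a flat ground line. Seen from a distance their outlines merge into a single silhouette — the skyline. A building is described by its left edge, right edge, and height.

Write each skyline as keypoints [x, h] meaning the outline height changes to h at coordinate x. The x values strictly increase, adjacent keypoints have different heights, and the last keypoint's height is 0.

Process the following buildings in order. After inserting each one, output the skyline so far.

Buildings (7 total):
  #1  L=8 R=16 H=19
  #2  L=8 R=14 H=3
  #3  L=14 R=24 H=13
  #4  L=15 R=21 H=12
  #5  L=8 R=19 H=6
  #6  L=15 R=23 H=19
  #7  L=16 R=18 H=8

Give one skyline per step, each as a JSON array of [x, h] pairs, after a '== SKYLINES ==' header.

== SKYLINES ==
[[8,19],[16,0]]
[[8,19],[16,0]]
[[8,19],[16,13],[24,0]]
[[8,19],[16,13],[24,0]]
[[8,19],[16,13],[24,0]]
[[8,19],[23,13],[24,0]]
[[8,19],[23,13],[24,0]]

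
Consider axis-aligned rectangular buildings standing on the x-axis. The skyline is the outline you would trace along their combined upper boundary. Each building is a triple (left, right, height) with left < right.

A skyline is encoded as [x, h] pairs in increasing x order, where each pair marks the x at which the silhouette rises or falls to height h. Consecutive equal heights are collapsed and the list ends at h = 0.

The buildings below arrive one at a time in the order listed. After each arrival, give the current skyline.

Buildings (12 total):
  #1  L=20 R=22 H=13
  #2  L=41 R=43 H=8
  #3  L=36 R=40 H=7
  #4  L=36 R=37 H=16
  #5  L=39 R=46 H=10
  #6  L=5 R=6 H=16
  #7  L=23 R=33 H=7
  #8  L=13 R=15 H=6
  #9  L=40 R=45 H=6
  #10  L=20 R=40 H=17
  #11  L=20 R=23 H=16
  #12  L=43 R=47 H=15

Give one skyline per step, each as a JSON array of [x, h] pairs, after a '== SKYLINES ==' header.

== SKYLINES ==
[[20,13],[22,0]]
[[20,13],[22,0],[41,8],[43,0]]
[[20,13],[22,0],[36,7],[40,0],[41,8],[43,0]]
[[20,13],[22,0],[36,16],[37,7],[40,0],[41,8],[43,0]]
[[20,13],[22,0],[36,16],[37,7],[39,10],[46,0]]
[[5,16],[6,0],[20,13],[22,0],[36,16],[37,7],[39,10],[46,0]]
[[5,16],[6,0],[20,13],[22,0],[23,7],[33,0],[36,16],[37,7],[39,10],[46,0]]
[[5,16],[6,0],[13,6],[15,0],[20,13],[22,0],[23,7],[33,0],[36,16],[37,7],[39,10],[46,0]]
[[5,16],[6,0],[13,6],[15,0],[20,13],[22,0],[23,7],[33,0],[36,16],[37,7],[39,10],[46,0]]
[[5,16],[6,0],[13,6],[15,0],[20,17],[40,10],[46,0]]
[[5,16],[6,0],[13,6],[15,0],[20,17],[40,10],[46,0]]
[[5,16],[6,0],[13,6],[15,0],[20,17],[40,10],[43,15],[47,0]]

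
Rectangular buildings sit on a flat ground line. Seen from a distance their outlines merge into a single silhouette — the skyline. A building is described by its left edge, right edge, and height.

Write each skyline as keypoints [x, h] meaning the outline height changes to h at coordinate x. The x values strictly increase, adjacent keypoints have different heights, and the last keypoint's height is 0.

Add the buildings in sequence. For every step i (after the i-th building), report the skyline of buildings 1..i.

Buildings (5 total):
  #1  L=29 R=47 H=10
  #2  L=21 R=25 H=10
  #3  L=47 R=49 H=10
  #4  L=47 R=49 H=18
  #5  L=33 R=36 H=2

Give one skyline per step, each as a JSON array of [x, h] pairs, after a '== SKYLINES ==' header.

== SKYLINES ==
[[29,10],[47,0]]
[[21,10],[25,0],[29,10],[47,0]]
[[21,10],[25,0],[29,10],[49,0]]
[[21,10],[25,0],[29,10],[47,18],[49,0]]
[[21,10],[25,0],[29,10],[47,18],[49,0]]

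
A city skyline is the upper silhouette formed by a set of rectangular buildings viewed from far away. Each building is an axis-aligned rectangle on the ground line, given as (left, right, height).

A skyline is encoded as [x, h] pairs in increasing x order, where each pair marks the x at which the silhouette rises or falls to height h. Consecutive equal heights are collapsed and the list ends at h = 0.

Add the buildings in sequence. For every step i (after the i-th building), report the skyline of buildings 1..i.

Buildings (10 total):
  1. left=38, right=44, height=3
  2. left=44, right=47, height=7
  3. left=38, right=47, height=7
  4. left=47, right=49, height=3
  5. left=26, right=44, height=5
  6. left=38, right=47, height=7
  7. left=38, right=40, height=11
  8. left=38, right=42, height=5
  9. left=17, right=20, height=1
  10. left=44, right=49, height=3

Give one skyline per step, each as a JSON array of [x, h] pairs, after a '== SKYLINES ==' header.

== SKYLINES ==
[[38,3],[44,0]]
[[38,3],[44,7],[47,0]]
[[38,7],[47,0]]
[[38,7],[47,3],[49,0]]
[[26,5],[38,7],[47,3],[49,0]]
[[26,5],[38,7],[47,3],[49,0]]
[[26,5],[38,11],[40,7],[47,3],[49,0]]
[[26,5],[38,11],[40,7],[47,3],[49,0]]
[[17,1],[20,0],[26,5],[38,11],[40,7],[47,3],[49,0]]
[[17,1],[20,0],[26,5],[38,11],[40,7],[47,3],[49,0]]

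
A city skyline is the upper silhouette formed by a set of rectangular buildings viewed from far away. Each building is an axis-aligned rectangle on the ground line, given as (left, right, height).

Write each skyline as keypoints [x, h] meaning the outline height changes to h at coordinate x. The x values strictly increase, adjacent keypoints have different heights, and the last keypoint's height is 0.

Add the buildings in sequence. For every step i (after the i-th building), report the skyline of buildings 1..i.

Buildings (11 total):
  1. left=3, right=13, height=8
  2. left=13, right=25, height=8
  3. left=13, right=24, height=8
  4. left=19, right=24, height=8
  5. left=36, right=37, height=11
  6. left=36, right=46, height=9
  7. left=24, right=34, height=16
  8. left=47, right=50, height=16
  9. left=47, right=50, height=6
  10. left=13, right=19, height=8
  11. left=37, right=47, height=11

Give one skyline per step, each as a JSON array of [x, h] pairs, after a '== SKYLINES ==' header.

== SKYLINES ==
[[3,8],[13,0]]
[[3,8],[25,0]]
[[3,8],[25,0]]
[[3,8],[25,0]]
[[3,8],[25,0],[36,11],[37,0]]
[[3,8],[25,0],[36,11],[37,9],[46,0]]
[[3,8],[24,16],[34,0],[36,11],[37,9],[46,0]]
[[3,8],[24,16],[34,0],[36,11],[37,9],[46,0],[47,16],[50,0]]
[[3,8],[24,16],[34,0],[36,11],[37,9],[46,0],[47,16],[50,0]]
[[3,8],[24,16],[34,0],[36,11],[37,9],[46,0],[47,16],[50,0]]
[[3,8],[24,16],[34,0],[36,11],[47,16],[50,0]]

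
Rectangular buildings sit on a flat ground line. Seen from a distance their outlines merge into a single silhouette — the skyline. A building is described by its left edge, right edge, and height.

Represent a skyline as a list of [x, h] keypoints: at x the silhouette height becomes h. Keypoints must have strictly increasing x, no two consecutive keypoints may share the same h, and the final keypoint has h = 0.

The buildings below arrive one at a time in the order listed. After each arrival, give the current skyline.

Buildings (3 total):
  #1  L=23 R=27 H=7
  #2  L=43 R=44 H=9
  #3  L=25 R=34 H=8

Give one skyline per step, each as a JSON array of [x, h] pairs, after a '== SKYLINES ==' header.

== SKYLINES ==
[[23,7],[27,0]]
[[23,7],[27,0],[43,9],[44,0]]
[[23,7],[25,8],[34,0],[43,9],[44,0]]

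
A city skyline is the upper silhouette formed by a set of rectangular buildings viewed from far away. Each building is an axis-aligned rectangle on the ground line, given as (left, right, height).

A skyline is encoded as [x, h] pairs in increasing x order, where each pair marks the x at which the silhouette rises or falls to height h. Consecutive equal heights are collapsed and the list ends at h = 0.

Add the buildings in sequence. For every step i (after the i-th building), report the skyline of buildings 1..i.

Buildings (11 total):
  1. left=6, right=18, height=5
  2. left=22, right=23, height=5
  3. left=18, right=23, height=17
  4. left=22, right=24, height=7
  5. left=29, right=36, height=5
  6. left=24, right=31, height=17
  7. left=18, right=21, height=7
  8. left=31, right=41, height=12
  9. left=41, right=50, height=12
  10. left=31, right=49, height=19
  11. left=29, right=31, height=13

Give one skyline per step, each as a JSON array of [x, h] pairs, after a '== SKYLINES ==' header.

== SKYLINES ==
[[6,5],[18,0]]
[[6,5],[18,0],[22,5],[23,0]]
[[6,5],[18,17],[23,0]]
[[6,5],[18,17],[23,7],[24,0]]
[[6,5],[18,17],[23,7],[24,0],[29,5],[36,0]]
[[6,5],[18,17],[23,7],[24,17],[31,5],[36,0]]
[[6,5],[18,17],[23,7],[24,17],[31,5],[36,0]]
[[6,5],[18,17],[23,7],[24,17],[31,12],[41,0]]
[[6,5],[18,17],[23,7],[24,17],[31,12],[50,0]]
[[6,5],[18,17],[23,7],[24,17],[31,19],[49,12],[50,0]]
[[6,5],[18,17],[23,7],[24,17],[31,19],[49,12],[50,0]]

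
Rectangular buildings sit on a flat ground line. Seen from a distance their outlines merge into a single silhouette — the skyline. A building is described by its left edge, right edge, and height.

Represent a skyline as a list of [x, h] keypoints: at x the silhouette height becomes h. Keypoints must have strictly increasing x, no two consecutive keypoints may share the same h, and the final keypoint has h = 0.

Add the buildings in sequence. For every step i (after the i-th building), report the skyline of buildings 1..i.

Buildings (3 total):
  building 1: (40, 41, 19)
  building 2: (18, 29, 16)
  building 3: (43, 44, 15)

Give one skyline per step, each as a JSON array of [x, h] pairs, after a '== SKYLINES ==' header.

== SKYLINES ==
[[40,19],[41,0]]
[[18,16],[29,0],[40,19],[41,0]]
[[18,16],[29,0],[40,19],[41,0],[43,15],[44,0]]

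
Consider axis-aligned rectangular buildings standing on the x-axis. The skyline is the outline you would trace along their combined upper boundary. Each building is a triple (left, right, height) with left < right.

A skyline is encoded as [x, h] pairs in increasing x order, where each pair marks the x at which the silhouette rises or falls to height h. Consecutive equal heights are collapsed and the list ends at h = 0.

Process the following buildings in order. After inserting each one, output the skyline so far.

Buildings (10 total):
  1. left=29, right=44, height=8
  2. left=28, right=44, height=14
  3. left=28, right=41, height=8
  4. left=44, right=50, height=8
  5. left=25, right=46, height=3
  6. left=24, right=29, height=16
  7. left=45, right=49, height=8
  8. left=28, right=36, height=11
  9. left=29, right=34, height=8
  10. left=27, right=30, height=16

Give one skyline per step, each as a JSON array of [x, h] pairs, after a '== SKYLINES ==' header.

== SKYLINES ==
[[29,8],[44,0]]
[[28,14],[44,0]]
[[28,14],[44,0]]
[[28,14],[44,8],[50,0]]
[[25,3],[28,14],[44,8],[50,0]]
[[24,16],[29,14],[44,8],[50,0]]
[[24,16],[29,14],[44,8],[50,0]]
[[24,16],[29,14],[44,8],[50,0]]
[[24,16],[29,14],[44,8],[50,0]]
[[24,16],[30,14],[44,8],[50,0]]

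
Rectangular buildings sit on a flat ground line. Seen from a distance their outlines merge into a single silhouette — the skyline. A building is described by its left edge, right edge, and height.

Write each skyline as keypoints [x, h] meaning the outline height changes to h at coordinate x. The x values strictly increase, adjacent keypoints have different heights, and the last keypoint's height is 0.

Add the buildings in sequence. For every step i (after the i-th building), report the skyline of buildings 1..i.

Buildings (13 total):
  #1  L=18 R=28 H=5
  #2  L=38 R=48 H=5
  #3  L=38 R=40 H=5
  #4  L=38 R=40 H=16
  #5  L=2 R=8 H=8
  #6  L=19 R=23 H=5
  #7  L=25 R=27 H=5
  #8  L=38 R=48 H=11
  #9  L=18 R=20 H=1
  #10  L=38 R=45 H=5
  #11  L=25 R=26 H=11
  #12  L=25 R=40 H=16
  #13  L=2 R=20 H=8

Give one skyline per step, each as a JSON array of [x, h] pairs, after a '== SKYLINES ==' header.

== SKYLINES ==
[[18,5],[28,0]]
[[18,5],[28,0],[38,5],[48,0]]
[[18,5],[28,0],[38,5],[48,0]]
[[18,5],[28,0],[38,16],[40,5],[48,0]]
[[2,8],[8,0],[18,5],[28,0],[38,16],[40,5],[48,0]]
[[2,8],[8,0],[18,5],[28,0],[38,16],[40,5],[48,0]]
[[2,8],[8,0],[18,5],[28,0],[38,16],[40,5],[48,0]]
[[2,8],[8,0],[18,5],[28,0],[38,16],[40,11],[48,0]]
[[2,8],[8,0],[18,5],[28,0],[38,16],[40,11],[48,0]]
[[2,8],[8,0],[18,5],[28,0],[38,16],[40,11],[48,0]]
[[2,8],[8,0],[18,5],[25,11],[26,5],[28,0],[38,16],[40,11],[48,0]]
[[2,8],[8,0],[18,5],[25,16],[40,11],[48,0]]
[[2,8],[20,5],[25,16],[40,11],[48,0]]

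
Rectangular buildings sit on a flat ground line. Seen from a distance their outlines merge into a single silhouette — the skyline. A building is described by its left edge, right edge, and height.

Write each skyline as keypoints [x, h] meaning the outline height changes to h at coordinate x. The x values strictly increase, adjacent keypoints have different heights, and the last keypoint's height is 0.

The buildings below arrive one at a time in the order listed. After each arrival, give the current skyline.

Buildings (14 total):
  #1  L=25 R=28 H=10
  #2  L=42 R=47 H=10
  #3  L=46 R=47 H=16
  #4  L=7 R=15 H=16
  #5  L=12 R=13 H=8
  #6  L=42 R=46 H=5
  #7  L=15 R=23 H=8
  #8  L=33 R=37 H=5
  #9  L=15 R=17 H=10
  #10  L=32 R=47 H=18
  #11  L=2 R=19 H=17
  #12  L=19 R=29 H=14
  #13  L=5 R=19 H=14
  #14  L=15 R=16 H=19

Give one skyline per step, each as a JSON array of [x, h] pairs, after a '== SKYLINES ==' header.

== SKYLINES ==
[[25,10],[28,0]]
[[25,10],[28,0],[42,10],[47,0]]
[[25,10],[28,0],[42,10],[46,16],[47,0]]
[[7,16],[15,0],[25,10],[28,0],[42,10],[46,16],[47,0]]
[[7,16],[15,0],[25,10],[28,0],[42,10],[46,16],[47,0]]
[[7,16],[15,0],[25,10],[28,0],[42,10],[46,16],[47,0]]
[[7,16],[15,8],[23,0],[25,10],[28,0],[42,10],[46,16],[47,0]]
[[7,16],[15,8],[23,0],[25,10],[28,0],[33,5],[37,0],[42,10],[46,16],[47,0]]
[[7,16],[15,10],[17,8],[23,0],[25,10],[28,0],[33,5],[37,0],[42,10],[46,16],[47,0]]
[[7,16],[15,10],[17,8],[23,0],[25,10],[28,0],[32,18],[47,0]]
[[2,17],[19,8],[23,0],[25,10],[28,0],[32,18],[47,0]]
[[2,17],[19,14],[29,0],[32,18],[47,0]]
[[2,17],[19,14],[29,0],[32,18],[47,0]]
[[2,17],[15,19],[16,17],[19,14],[29,0],[32,18],[47,0]]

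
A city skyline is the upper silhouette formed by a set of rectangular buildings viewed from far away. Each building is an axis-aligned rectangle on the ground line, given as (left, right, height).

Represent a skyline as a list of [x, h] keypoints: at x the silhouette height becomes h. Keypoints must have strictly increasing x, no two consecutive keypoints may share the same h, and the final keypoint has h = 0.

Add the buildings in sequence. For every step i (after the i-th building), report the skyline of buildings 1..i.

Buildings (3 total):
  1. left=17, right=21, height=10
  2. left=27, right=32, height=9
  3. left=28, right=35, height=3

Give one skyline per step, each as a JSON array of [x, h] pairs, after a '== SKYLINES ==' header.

== SKYLINES ==
[[17,10],[21,0]]
[[17,10],[21,0],[27,9],[32,0]]
[[17,10],[21,0],[27,9],[32,3],[35,0]]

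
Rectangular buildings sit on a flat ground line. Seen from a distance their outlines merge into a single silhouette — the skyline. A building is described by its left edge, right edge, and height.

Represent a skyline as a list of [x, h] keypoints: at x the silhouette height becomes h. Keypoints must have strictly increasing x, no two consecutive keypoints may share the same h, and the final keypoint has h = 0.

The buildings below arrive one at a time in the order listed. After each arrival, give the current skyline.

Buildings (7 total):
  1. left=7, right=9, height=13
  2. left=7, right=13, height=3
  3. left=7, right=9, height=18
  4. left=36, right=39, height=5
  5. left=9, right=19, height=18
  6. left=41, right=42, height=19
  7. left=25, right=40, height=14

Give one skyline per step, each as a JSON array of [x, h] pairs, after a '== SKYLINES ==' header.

== SKYLINES ==
[[7,13],[9,0]]
[[7,13],[9,3],[13,0]]
[[7,18],[9,3],[13,0]]
[[7,18],[9,3],[13,0],[36,5],[39,0]]
[[7,18],[19,0],[36,5],[39,0]]
[[7,18],[19,0],[36,5],[39,0],[41,19],[42,0]]
[[7,18],[19,0],[25,14],[40,0],[41,19],[42,0]]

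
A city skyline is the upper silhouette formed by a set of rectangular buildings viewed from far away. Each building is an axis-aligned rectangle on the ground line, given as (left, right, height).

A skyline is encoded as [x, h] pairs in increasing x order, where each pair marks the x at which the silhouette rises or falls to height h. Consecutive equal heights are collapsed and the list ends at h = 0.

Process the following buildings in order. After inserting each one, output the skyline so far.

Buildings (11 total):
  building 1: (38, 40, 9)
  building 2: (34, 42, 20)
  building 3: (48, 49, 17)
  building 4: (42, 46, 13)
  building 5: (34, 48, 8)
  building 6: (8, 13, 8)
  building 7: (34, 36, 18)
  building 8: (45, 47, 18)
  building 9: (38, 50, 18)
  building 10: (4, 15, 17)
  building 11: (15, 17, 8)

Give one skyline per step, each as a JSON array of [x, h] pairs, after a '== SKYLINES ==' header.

== SKYLINES ==
[[38,9],[40,0]]
[[34,20],[42,0]]
[[34,20],[42,0],[48,17],[49,0]]
[[34,20],[42,13],[46,0],[48,17],[49,0]]
[[34,20],[42,13],[46,8],[48,17],[49,0]]
[[8,8],[13,0],[34,20],[42,13],[46,8],[48,17],[49,0]]
[[8,8],[13,0],[34,20],[42,13],[46,8],[48,17],[49,0]]
[[8,8],[13,0],[34,20],[42,13],[45,18],[47,8],[48,17],[49,0]]
[[8,8],[13,0],[34,20],[42,18],[50,0]]
[[4,17],[15,0],[34,20],[42,18],[50,0]]
[[4,17],[15,8],[17,0],[34,20],[42,18],[50,0]]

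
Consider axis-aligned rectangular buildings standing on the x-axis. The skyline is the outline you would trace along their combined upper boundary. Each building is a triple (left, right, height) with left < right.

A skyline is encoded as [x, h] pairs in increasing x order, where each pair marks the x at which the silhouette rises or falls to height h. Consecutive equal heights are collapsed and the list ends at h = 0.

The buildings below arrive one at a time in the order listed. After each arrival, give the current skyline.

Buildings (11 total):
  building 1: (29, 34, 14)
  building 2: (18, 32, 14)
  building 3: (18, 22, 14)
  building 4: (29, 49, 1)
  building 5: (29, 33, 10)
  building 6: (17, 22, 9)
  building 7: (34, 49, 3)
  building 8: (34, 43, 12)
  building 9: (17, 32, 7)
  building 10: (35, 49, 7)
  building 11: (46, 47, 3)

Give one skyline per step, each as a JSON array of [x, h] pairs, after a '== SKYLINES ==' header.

== SKYLINES ==
[[29,14],[34,0]]
[[18,14],[34,0]]
[[18,14],[34,0]]
[[18,14],[34,1],[49,0]]
[[18,14],[34,1],[49,0]]
[[17,9],[18,14],[34,1],[49,0]]
[[17,9],[18,14],[34,3],[49,0]]
[[17,9],[18,14],[34,12],[43,3],[49,0]]
[[17,9],[18,14],[34,12],[43,3],[49,0]]
[[17,9],[18,14],[34,12],[43,7],[49,0]]
[[17,9],[18,14],[34,12],[43,7],[49,0]]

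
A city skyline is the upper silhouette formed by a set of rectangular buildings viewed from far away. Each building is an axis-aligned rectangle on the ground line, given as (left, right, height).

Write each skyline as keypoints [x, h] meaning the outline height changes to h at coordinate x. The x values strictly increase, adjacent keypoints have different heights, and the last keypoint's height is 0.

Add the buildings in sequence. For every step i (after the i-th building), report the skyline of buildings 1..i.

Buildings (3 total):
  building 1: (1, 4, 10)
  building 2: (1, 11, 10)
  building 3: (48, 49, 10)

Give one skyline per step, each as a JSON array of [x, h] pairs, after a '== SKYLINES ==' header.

== SKYLINES ==
[[1,10],[4,0]]
[[1,10],[11,0]]
[[1,10],[11,0],[48,10],[49,0]]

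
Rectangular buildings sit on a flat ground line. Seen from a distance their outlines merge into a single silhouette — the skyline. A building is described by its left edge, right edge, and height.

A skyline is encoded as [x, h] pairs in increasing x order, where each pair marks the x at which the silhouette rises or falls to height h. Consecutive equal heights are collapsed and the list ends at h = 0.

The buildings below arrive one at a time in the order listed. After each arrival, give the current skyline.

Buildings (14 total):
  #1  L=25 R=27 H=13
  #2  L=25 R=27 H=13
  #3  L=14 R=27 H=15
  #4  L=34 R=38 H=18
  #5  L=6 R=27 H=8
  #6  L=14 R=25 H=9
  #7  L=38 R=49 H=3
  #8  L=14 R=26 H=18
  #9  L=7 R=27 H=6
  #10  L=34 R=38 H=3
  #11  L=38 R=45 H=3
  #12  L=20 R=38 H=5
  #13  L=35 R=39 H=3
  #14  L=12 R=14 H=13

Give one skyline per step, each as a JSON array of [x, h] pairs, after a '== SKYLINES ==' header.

== SKYLINES ==
[[25,13],[27,0]]
[[25,13],[27,0]]
[[14,15],[27,0]]
[[14,15],[27,0],[34,18],[38,0]]
[[6,8],[14,15],[27,0],[34,18],[38,0]]
[[6,8],[14,15],[27,0],[34,18],[38,0]]
[[6,8],[14,15],[27,0],[34,18],[38,3],[49,0]]
[[6,8],[14,18],[26,15],[27,0],[34,18],[38,3],[49,0]]
[[6,8],[14,18],[26,15],[27,0],[34,18],[38,3],[49,0]]
[[6,8],[14,18],[26,15],[27,0],[34,18],[38,3],[49,0]]
[[6,8],[14,18],[26,15],[27,0],[34,18],[38,3],[49,0]]
[[6,8],[14,18],[26,15],[27,5],[34,18],[38,3],[49,0]]
[[6,8],[14,18],[26,15],[27,5],[34,18],[38,3],[49,0]]
[[6,8],[12,13],[14,18],[26,15],[27,5],[34,18],[38,3],[49,0]]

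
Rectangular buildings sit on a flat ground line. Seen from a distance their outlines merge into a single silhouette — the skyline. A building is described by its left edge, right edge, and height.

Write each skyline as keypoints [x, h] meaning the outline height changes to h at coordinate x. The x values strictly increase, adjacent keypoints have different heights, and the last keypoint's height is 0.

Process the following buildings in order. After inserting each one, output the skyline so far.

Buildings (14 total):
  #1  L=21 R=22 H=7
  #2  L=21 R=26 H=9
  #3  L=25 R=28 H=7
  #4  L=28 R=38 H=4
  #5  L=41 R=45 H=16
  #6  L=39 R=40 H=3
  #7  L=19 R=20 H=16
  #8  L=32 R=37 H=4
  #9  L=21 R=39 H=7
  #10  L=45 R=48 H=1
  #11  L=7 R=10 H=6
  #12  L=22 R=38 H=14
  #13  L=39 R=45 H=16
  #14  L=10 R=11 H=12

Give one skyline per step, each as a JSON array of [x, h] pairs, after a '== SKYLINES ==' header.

== SKYLINES ==
[[21,7],[22,0]]
[[21,9],[26,0]]
[[21,9],[26,7],[28,0]]
[[21,9],[26,7],[28,4],[38,0]]
[[21,9],[26,7],[28,4],[38,0],[41,16],[45,0]]
[[21,9],[26,7],[28,4],[38,0],[39,3],[40,0],[41,16],[45,0]]
[[19,16],[20,0],[21,9],[26,7],[28,4],[38,0],[39,3],[40,0],[41,16],[45,0]]
[[19,16],[20,0],[21,9],[26,7],[28,4],[38,0],[39,3],[40,0],[41,16],[45,0]]
[[19,16],[20,0],[21,9],[26,7],[39,3],[40,0],[41,16],[45,0]]
[[19,16],[20,0],[21,9],[26,7],[39,3],[40,0],[41,16],[45,1],[48,0]]
[[7,6],[10,0],[19,16],[20,0],[21,9],[26,7],[39,3],[40,0],[41,16],[45,1],[48,0]]
[[7,6],[10,0],[19,16],[20,0],[21,9],[22,14],[38,7],[39,3],[40,0],[41,16],[45,1],[48,0]]
[[7,6],[10,0],[19,16],[20,0],[21,9],[22,14],[38,7],[39,16],[45,1],[48,0]]
[[7,6],[10,12],[11,0],[19,16],[20,0],[21,9],[22,14],[38,7],[39,16],[45,1],[48,0]]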